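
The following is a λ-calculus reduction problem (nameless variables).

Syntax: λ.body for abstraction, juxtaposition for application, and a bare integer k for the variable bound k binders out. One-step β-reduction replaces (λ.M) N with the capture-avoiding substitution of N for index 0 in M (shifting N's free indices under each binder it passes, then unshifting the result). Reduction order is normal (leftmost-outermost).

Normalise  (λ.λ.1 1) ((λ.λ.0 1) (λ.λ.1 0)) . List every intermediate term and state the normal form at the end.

  start: (λ.λ.1 1) ((λ.λ.0 1) (λ.λ.1 0))
  →1  λ.(λ.λ.0 1) (λ.λ.1 0) ((λ.λ.0 1) (λ.λ.1 0))
  →2  λ.(λ.0 (λ.λ.1 0)) ((λ.λ.0 1) (λ.λ.1 0))
  →3  λ.(λ.λ.0 1) (λ.λ.1 0) (λ.λ.1 0)
  →4  λ.(λ.0 (λ.λ.1 0)) (λ.λ.1 0)
  →5  λ.(λ.λ.1 0) (λ.λ.1 0)
  →6  λ.λ.(λ.λ.1 0) 0
  →7  λ.λ.λ.1 0

Answer: normal form = λ.λ.λ.1 0  (in 7 steps)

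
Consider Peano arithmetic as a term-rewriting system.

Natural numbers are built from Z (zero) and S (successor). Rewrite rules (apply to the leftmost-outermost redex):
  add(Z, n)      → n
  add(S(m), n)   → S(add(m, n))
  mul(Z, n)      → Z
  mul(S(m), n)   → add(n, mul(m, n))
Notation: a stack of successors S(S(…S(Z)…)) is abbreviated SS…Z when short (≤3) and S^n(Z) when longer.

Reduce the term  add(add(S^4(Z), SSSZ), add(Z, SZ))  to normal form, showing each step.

Answer: normal form = S^8(Z)  (in 14 steps)

Derivation:
  start: add(add(S^4(Z), SSSZ), add(Z, SZ))
  step 1: add(S(add(SSSZ, SSSZ)), add(Z, SZ))
  step 2: S(add(add(SSSZ, SSSZ), add(Z, SZ)))
  step 3: S(add(S(add(SSZ, SSSZ)), add(Z, SZ)))
  step 4: S(S(add(add(SSZ, SSSZ), add(Z, SZ))))
  step 5: S(S(add(S(add(SZ, SSSZ)), add(Z, SZ))))
  step 6: S(S(S(add(add(SZ, SSSZ), add(Z, SZ)))))
  step 7: S(S(S(add(S(add(Z, SSSZ)), add(Z, SZ)))))
  step 8: S(S(S(S(add(add(Z, SSSZ), add(Z, SZ))))))
  step 9: S(S(S(S(add(SSSZ, add(Z, SZ))))))
  step 10: S(S(S(S(S(add(SSZ, add(Z, SZ)))))))
  step 11: S(S(S(S(S(S(add(SZ, add(Z, SZ))))))))
  step 12: S(S(S(S(S(S(S(add(Z, add(Z, SZ)))))))))
  step 13: S(S(S(S(S(S(S(add(Z, SZ))))))))
  step 14: S^8(Z)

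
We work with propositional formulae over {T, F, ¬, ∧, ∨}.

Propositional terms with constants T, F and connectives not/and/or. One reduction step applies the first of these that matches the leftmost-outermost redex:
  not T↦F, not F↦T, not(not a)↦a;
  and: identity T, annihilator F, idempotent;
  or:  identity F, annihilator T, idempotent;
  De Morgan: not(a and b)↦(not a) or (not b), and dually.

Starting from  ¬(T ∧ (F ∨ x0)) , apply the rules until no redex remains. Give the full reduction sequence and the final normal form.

  start: ¬(T ∧ (F ∨ x0))
  step 1: ¬T ∨ ¬(F ∨ x0)
  step 2: F ∨ ¬(F ∨ x0)
  step 3: ¬(F ∨ x0)
  step 4: ¬F ∧ ¬x0
  step 5: T ∧ ¬x0
  step 6: ¬x0

Answer: normal form = ¬x0  (in 6 steps)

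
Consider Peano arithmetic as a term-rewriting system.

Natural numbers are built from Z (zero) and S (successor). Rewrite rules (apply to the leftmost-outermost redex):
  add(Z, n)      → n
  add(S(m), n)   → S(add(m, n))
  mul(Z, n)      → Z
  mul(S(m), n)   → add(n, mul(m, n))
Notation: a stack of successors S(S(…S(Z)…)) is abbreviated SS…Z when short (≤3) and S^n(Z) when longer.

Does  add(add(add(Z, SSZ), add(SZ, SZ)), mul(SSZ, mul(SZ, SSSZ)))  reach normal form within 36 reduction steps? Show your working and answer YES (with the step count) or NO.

  start: add(add(add(Z, SSZ), add(SZ, SZ)), mul(SSZ, mul(SZ, SSSZ)))
  →1  add(add(SSZ, add(SZ, SZ)), mul(SSZ, mul(SZ, SSSZ)))
  →2  add(S(add(SZ, add(SZ, SZ))), mul(SSZ, mul(SZ, SSSZ)))
  →3  S(add(add(SZ, add(SZ, SZ)), mul(SSZ, mul(SZ, SSSZ))))
  →4  S(add(S(add(Z, add(SZ, SZ))), mul(SSZ, mul(SZ, SSSZ))))
  →5  S(S(add(add(Z, add(SZ, SZ)), mul(SSZ, mul(SZ, SSSZ)))))
  →6  S(S(add(add(SZ, SZ), mul(SSZ, mul(SZ, SSSZ)))))
  →7  S(S(add(S(add(Z, SZ)), mul(SSZ, mul(SZ, SSSZ)))))
  →8  S(S(S(add(add(Z, SZ), mul(SSZ, mul(SZ, SSSZ))))))
  →9  S(S(S(add(SZ, mul(SSZ, mul(SZ, SSSZ))))))
  →10  S(S(S(S(add(Z, mul(SSZ, mul(SZ, SSSZ)))))))
  →11  S(S(S(S(mul(SSZ, mul(SZ, SSSZ))))))
  →12  S(S(S(S(add(mul(SZ, SSSZ), mul(SZ, mul(SZ, SSSZ)))))))
  →13  S(S(S(S(add(add(SSSZ, mul(Z, SSSZ)), mul(SZ, mul(SZ, SSSZ)))))))
  →14  S(S(S(S(add(S(add(SSZ, mul(Z, SSSZ))), mul(SZ, mul(SZ, SSSZ)))))))
  →15  S(S(S(S(S(add(add(SSZ, mul(Z, SSSZ)), mul(SZ, mul(SZ, SSSZ))))))))
  →16  S(S(S(S(S(add(S(add(SZ, mul(Z, SSSZ))), mul(SZ, mul(SZ, SSSZ))))))))
  →17  S(S(S(S(S(S(add(add(SZ, mul(Z, SSSZ)), mul(SZ, mul(SZ, SSSZ)))))))))
  →18  S(S(S(S(S(S(add(S(add(Z, mul(Z, SSSZ))), mul(SZ, mul(SZ, SSSZ)))))))))
  →19  S(S(S(S(S(S(S(add(add(Z, mul(Z, SSSZ)), mul(SZ, mul(SZ, SSSZ))))))))))
  →20  S(S(S(S(S(S(S(add(mul(Z, SSSZ), mul(SZ, mul(SZ, SSSZ))))))))))
  →21  S(S(S(S(S(S(S(add(Z, mul(SZ, mul(SZ, SSSZ))))))))))
  →22  S(S(S(S(S(S(S(mul(SZ, mul(SZ, SSSZ)))))))))
  →23  S(S(S(S(S(S(S(add(mul(SZ, SSSZ), mul(Z, mul(SZ, SSSZ))))))))))
  →24  S(S(S(S(S(S(S(add(add(SSSZ, mul(Z, SSSZ)), mul(Z, mul(SZ, SSSZ))))))))))
  →25  S(S(S(S(S(S(S(add(S(add(SSZ, mul(Z, SSSZ))), mul(Z, mul(SZ, SSSZ))))))))))
  →26  S(S(S(S(S(S(S(S(add(add(SSZ, mul(Z, SSSZ)), mul(Z, mul(SZ, SSSZ)))))))))))
  →27  S(S(S(S(S(S(S(S(add(S(add(SZ, mul(Z, SSSZ))), mul(Z, mul(SZ, SSSZ)))))))))))
  →28  S(S(S(S(S(S(S(S(S(add(add(SZ, mul(Z, SSSZ)), mul(Z, mul(SZ, SSSZ))))))))))))
  →29  S(S(S(S(S(S(S(S(S(add(S(add(Z, mul(Z, SSSZ))), mul(Z, mul(SZ, SSSZ))))))))))))
  →30  S(S(S(S(S(S(S(S(S(S(add(add(Z, mul(Z, SSSZ)), mul(Z, mul(SZ, SSSZ)))))))))))))
  →31  S(S(S(S(S(S(S(S(S(S(add(mul(Z, SSSZ), mul(Z, mul(SZ, SSSZ)))))))))))))
  →32  S(S(S(S(S(S(S(S(S(S(add(Z, mul(Z, mul(SZ, SSSZ)))))))))))))
  →33  S(S(S(S(S(S(S(S(S(S(mul(Z, mul(SZ, SSSZ))))))))))))
  →34  S^10(Z)

Answer: YES — reaches normal form S^10(Z) in 34 ≤ 36 steps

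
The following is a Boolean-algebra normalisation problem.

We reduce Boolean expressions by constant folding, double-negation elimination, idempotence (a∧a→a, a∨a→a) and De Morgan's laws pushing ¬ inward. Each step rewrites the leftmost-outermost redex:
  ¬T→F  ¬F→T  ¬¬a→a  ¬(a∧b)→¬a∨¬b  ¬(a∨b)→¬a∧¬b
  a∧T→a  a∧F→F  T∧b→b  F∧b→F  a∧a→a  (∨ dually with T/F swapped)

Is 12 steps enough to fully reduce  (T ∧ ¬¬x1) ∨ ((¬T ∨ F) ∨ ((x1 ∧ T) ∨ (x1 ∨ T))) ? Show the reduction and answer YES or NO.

  start: (T ∧ ¬¬x1) ∨ ((¬T ∨ F) ∨ ((x1 ∧ T) ∨ (x1 ∨ T)))
  [1] ¬¬x1 ∨ ((¬T ∨ F) ∨ ((x1 ∧ T) ∨ (x1 ∨ T)))
  [2] x1 ∨ ((¬T ∨ F) ∨ ((x1 ∧ T) ∨ (x1 ∨ T)))
  [3] x1 ∨ (¬T ∨ ((x1 ∧ T) ∨ (x1 ∨ T)))
  [4] x1 ∨ (F ∨ ((x1 ∧ T) ∨ (x1 ∨ T)))
  [5] x1 ∨ ((x1 ∧ T) ∨ (x1 ∨ T))
  [6] x1 ∨ (x1 ∨ (x1 ∨ T))
  [7] x1 ∨ (x1 ∨ T)
  [8] x1 ∨ T
  [9] T

Answer: YES — reaches normal form T in 9 ≤ 12 steps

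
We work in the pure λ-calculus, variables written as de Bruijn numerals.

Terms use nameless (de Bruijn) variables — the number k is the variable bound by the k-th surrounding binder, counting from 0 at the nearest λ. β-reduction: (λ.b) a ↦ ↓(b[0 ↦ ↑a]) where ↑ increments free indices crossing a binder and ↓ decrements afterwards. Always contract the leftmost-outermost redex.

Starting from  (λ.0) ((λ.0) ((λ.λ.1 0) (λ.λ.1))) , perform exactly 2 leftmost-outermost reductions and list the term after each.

  start: (λ.0) ((λ.0) ((λ.λ.1 0) (λ.λ.1)))
  →1  (λ.0) ((λ.λ.1 0) (λ.λ.1))
  →2  (λ.λ.1 0) (λ.λ.1)

Answer: after 2 steps: (λ.λ.1 0) (λ.λ.1)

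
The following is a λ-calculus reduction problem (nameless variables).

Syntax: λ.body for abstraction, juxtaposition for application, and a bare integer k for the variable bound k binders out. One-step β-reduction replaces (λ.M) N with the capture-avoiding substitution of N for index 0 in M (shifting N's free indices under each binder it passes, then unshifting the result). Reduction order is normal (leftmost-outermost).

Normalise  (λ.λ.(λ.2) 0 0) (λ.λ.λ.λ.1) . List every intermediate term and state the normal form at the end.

Answer: normal form = λ.λ.λ.λ.1  (in 3 steps)

Working:
  start: (λ.λ.(λ.2) 0 0) (λ.λ.λ.λ.1)
  →1  λ.(λ.λ.λ.λ.λ.1) 0 0
  →2  λ.(λ.λ.λ.λ.1) 0
  →3  λ.λ.λ.λ.1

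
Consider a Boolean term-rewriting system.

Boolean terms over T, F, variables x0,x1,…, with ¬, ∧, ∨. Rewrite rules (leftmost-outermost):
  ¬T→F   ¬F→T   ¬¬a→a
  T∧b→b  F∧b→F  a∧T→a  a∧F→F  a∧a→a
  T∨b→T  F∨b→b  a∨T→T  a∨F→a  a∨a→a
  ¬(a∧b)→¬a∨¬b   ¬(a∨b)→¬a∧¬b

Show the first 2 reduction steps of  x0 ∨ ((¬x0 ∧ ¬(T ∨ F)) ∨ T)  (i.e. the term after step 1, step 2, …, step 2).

  start: x0 ∨ ((¬x0 ∧ ¬(T ∨ F)) ∨ T)
  [1] x0 ∨ T
  [2] T

Answer: after 2 steps: T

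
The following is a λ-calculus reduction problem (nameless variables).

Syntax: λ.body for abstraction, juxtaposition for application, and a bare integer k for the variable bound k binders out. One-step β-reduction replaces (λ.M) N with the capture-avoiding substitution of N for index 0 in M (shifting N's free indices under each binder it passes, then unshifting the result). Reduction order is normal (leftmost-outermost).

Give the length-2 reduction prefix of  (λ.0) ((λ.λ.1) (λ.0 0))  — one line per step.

Answer: after 2 steps: λ.λ.0 0

Reduction:
  start: (λ.0) ((λ.λ.1) (λ.0 0))
  [1] (λ.λ.1) (λ.0 0)
  [2] λ.λ.0 0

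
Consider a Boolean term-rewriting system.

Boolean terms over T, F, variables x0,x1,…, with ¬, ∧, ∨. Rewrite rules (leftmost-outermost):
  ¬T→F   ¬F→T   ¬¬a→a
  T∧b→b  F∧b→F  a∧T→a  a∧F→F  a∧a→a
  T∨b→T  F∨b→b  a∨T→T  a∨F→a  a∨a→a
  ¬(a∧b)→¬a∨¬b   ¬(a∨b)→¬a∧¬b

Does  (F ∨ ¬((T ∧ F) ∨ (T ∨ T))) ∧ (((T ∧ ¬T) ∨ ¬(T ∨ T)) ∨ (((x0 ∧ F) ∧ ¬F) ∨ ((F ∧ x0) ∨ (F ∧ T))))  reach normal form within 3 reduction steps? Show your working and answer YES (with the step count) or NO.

  start: (F ∨ ¬((T ∧ F) ∨ (T ∨ T))) ∧ (((T ∧ ¬T) ∨ ¬(T ∨ T)) ∨ (((x0 ∧ F) ∧ ¬F) ∨ ((F ∧ x0) ∨ (F ∧ T))))
  step 1: ¬((T ∧ F) ∨ (T ∨ T)) ∧ (((T ∧ ¬T) ∨ ¬(T ∨ T)) ∨ (((x0 ∧ F) ∧ ¬F) ∨ ((F ∧ x0) ∨ (F ∧ T))))
  step 2: (¬(T ∧ F) ∧ ¬(T ∨ T)) ∧ (((T ∧ ¬T) ∨ ¬(T ∨ T)) ∨ (((x0 ∧ F) ∧ ¬F) ∨ ((F ∧ x0) ∨ (F ∧ T))))
  step 3: ((¬T ∨ ¬F) ∧ ¬(T ∨ T)) ∧ (((T ∧ ¬T) ∨ ¬(T ∨ T)) ∨ (((x0 ∧ F) ∧ ¬F) ∨ ((F ∧ x0) ∨ (F ∧ T))))

Answer: NO — after 3 steps the term is ((¬T ∨ ¬F) ∧ ¬(T ∨ T)) ∧ (((T ∧ ¬T) ∨ ¬(T ∨ T)) ∨ (((x0 ∧ F) ∧ ¬F) ∨ ((F ∧ x0) ∨ (F ∧ T)))), not yet normal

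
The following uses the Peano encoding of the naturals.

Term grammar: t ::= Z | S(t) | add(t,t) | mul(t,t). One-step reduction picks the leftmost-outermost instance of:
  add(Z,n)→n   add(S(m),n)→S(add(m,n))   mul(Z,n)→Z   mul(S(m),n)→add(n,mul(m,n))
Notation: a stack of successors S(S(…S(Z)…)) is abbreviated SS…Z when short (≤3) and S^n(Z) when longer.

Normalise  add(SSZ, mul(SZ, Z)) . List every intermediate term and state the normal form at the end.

  start: add(SSZ, mul(SZ, Z))
  →1  S(add(SZ, mul(SZ, Z)))
  →2  S(S(add(Z, mul(SZ, Z))))
  →3  S(S(mul(SZ, Z)))
  →4  S(S(add(Z, mul(Z, Z))))
  →5  S(S(mul(Z, Z)))
  →6  SSZ

Answer: normal form = SSZ  (in 6 steps)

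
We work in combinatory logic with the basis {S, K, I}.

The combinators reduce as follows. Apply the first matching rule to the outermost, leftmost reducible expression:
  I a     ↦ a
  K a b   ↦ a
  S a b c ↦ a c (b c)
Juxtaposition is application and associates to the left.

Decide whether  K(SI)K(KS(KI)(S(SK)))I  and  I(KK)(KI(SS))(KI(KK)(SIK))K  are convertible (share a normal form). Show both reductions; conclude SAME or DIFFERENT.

Answer: DIFFERENT — A ⇓ S(S(SK))I, B ⇓ SIK

Working:
Term A:
  start: K(SI)K(KS(KI)(S(SK)))I
  step 1: SI(KS(KI)(S(SK)))I
  step 2: II(KS(KI)(S(SK))I)
  step 3: I(KS(KI)(S(SK))I)
  step 4: KS(KI)(S(SK))I
  step 5: S(S(SK))I

Term B:
  start: I(KK)(KI(SS))(KI(KK)(SIK))K
  step 1: KK(KI(SS))(KI(KK)(SIK))K
  step 2: K(KI(KK)(SIK))K
  step 3: KI(KK)(SIK)
  step 4: I(SIK)
  step 5: SIK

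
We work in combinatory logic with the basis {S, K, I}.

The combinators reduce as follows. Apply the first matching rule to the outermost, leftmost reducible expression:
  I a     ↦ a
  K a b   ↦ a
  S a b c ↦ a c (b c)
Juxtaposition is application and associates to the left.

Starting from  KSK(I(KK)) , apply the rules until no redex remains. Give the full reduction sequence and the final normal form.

Answer: normal form = S(KK)  (in 2 steps)

Reduction:
  start: KSK(I(KK))
  step 1: S(I(KK))
  step 2: S(KK)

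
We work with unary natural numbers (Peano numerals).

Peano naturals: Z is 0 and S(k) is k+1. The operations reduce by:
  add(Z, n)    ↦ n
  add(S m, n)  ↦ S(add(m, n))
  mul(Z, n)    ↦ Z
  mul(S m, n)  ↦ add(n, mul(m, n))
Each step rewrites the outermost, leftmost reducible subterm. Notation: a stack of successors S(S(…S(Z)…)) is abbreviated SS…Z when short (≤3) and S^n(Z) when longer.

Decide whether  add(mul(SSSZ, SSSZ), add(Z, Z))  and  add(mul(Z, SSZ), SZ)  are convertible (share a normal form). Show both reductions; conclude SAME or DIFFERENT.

Term A:
  start: add(mul(SSSZ, SSSZ), add(Z, Z))
  →1  add(add(SSSZ, mul(SSZ, SSSZ)), add(Z, Z))
  →2  add(S(add(SSZ, mul(SSZ, SSSZ))), add(Z, Z))
  →3  S(add(add(SSZ, mul(SSZ, SSSZ)), add(Z, Z)))
  →4  S(add(S(add(SZ, mul(SSZ, SSSZ))), add(Z, Z)))
  →5  S(S(add(add(SZ, mul(SSZ, SSSZ)), add(Z, Z))))
  →6  S(S(add(S(add(Z, mul(SSZ, SSSZ))), add(Z, Z))))
  →7  S(S(S(add(add(Z, mul(SSZ, SSSZ)), add(Z, Z)))))
  →8  S(S(S(add(mul(SSZ, SSSZ), add(Z, Z)))))
  →9  S(S(S(add(add(SSSZ, mul(SZ, SSSZ)), add(Z, Z)))))
  →10  S(S(S(add(S(add(SSZ, mul(SZ, SSSZ))), add(Z, Z)))))
  →11  S(S(S(S(add(add(SSZ, mul(SZ, SSSZ)), add(Z, Z))))))
  →12  S(S(S(S(add(S(add(SZ, mul(SZ, SSSZ))), add(Z, Z))))))
  →13  S(S(S(S(S(add(add(SZ, mul(SZ, SSSZ)), add(Z, Z)))))))
  →14  S(S(S(S(S(add(S(add(Z, mul(SZ, SSSZ))), add(Z, Z)))))))
  →15  S(S(S(S(S(S(add(add(Z, mul(SZ, SSSZ)), add(Z, Z))))))))
  →16  S(S(S(S(S(S(add(mul(SZ, SSSZ), add(Z, Z))))))))
  →17  S(S(S(S(S(S(add(add(SSSZ, mul(Z, SSSZ)), add(Z, Z))))))))
  →18  S(S(S(S(S(S(add(S(add(SSZ, mul(Z, SSSZ))), add(Z, Z))))))))
  →19  S(S(S(S(S(S(S(add(add(SSZ, mul(Z, SSSZ)), add(Z, Z)))))))))
  →20  S(S(S(S(S(S(S(add(S(add(SZ, mul(Z, SSSZ))), add(Z, Z)))))))))
  →21  S(S(S(S(S(S(S(S(add(add(SZ, mul(Z, SSSZ)), add(Z, Z))))))))))
  →22  S(S(S(S(S(S(S(S(add(S(add(Z, mul(Z, SSSZ))), add(Z, Z))))))))))
  →23  S(S(S(S(S(S(S(S(S(add(add(Z, mul(Z, SSSZ)), add(Z, Z)))))))))))
  →24  S(S(S(S(S(S(S(S(S(add(mul(Z, SSSZ), add(Z, Z)))))))))))
  →25  S(S(S(S(S(S(S(S(S(add(Z, add(Z, Z)))))))))))
  →26  S(S(S(S(S(S(S(S(S(add(Z, Z))))))))))
  →27  S^9(Z)

Term B:
  start: add(mul(Z, SSZ), SZ)
  →1  add(Z, SZ)
  →2  SZ

Answer: DIFFERENT — A ⇓ S^9(Z), B ⇓ SZ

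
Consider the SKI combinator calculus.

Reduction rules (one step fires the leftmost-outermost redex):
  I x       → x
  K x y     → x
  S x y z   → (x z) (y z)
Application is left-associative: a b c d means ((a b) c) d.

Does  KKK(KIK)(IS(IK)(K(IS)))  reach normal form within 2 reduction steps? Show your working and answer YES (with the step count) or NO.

  start: KKK(KIK)(IS(IK)(K(IS)))
  →1  K(KIK)(IS(IK)(K(IS)))
  →2  KIK

Answer: NO — after 2 steps the term is KIK, not yet normal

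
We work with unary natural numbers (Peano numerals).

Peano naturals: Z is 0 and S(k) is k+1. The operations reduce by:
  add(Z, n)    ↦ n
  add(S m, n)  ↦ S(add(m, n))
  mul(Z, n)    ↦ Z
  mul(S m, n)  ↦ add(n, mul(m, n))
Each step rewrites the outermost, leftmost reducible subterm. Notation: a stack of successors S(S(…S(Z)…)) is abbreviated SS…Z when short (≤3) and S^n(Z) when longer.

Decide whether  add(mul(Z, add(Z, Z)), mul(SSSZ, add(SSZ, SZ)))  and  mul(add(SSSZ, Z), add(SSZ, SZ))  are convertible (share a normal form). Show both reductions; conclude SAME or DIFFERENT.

Answer: SAME — A ⇓ S^9(Z), B ⇓ S^9(Z)

Reduction:
Term A:
  start: add(mul(Z, add(Z, Z)), mul(SSSZ, add(SSZ, SZ)))
  →1  add(Z, mul(SSSZ, add(SSZ, SZ)))
  →2  mul(SSSZ, add(SSZ, SZ))
  →3  add(add(SSZ, SZ), mul(SSZ, add(SSZ, SZ)))
  →4  add(S(add(SZ, SZ)), mul(SSZ, add(SSZ, SZ)))
  →5  S(add(add(SZ, SZ), mul(SSZ, add(SSZ, SZ))))
  →6  S(add(S(add(Z, SZ)), mul(SSZ, add(SSZ, SZ))))
  →7  S(S(add(add(Z, SZ), mul(SSZ, add(SSZ, SZ)))))
  →8  S(S(add(SZ, mul(SSZ, add(SSZ, SZ)))))
  →9  S(S(S(add(Z, mul(SSZ, add(SSZ, SZ))))))
  →10  S(S(S(mul(SSZ, add(SSZ, SZ)))))
  →11  S(S(S(add(add(SSZ, SZ), mul(SZ, add(SSZ, SZ))))))
  →12  S(S(S(add(S(add(SZ, SZ)), mul(SZ, add(SSZ, SZ))))))
  →13  S(S(S(S(add(add(SZ, SZ), mul(SZ, add(SSZ, SZ)))))))
  →14  S(S(S(S(add(S(add(Z, SZ)), mul(SZ, add(SSZ, SZ)))))))
  →15  S(S(S(S(S(add(add(Z, SZ), mul(SZ, add(SSZ, SZ))))))))
  →16  S(S(S(S(S(add(SZ, mul(SZ, add(SSZ, SZ))))))))
  →17  S(S(S(S(S(S(add(Z, mul(SZ, add(SSZ, SZ)))))))))
  →18  S(S(S(S(S(S(mul(SZ, add(SSZ, SZ))))))))
  →19  S(S(S(S(S(S(add(add(SSZ, SZ), mul(Z, add(SSZ, SZ)))))))))
  →20  S(S(S(S(S(S(add(S(add(SZ, SZ)), mul(Z, add(SSZ, SZ)))))))))
  →21  S(S(S(S(S(S(S(add(add(SZ, SZ), mul(Z, add(SSZ, SZ))))))))))
  →22  S(S(S(S(S(S(S(add(S(add(Z, SZ)), mul(Z, add(SSZ, SZ))))))))))
  →23  S(S(S(S(S(S(S(S(add(add(Z, SZ), mul(Z, add(SSZ, SZ)))))))))))
  →24  S(S(S(S(S(S(S(S(add(SZ, mul(Z, add(SSZ, SZ)))))))))))
  →25  S(S(S(S(S(S(S(S(S(add(Z, mul(Z, add(SSZ, SZ))))))))))))
  →26  S(S(S(S(S(S(S(S(S(mul(Z, add(SSZ, SZ)))))))))))
  →27  S^9(Z)

Term B:
  start: mul(add(SSSZ, Z), add(SSZ, SZ))
  →1  mul(S(add(SSZ, Z)), add(SSZ, SZ))
  →2  add(add(SSZ, SZ), mul(add(SSZ, Z), add(SSZ, SZ)))
  →3  add(S(add(SZ, SZ)), mul(add(SSZ, Z), add(SSZ, SZ)))
  →4  S(add(add(SZ, SZ), mul(add(SSZ, Z), add(SSZ, SZ))))
  →5  S(add(S(add(Z, SZ)), mul(add(SSZ, Z), add(SSZ, SZ))))
  →6  S(S(add(add(Z, SZ), mul(add(SSZ, Z), add(SSZ, SZ)))))
  →7  S(S(add(SZ, mul(add(SSZ, Z), add(SSZ, SZ)))))
  →8  S(S(S(add(Z, mul(add(SSZ, Z), add(SSZ, SZ))))))
  →9  S(S(S(mul(add(SSZ, Z), add(SSZ, SZ)))))
  →10  S(S(S(mul(S(add(SZ, Z)), add(SSZ, SZ)))))
  →11  S(S(S(add(add(SSZ, SZ), mul(add(SZ, Z), add(SSZ, SZ))))))
  →12  S(S(S(add(S(add(SZ, SZ)), mul(add(SZ, Z), add(SSZ, SZ))))))
  →13  S(S(S(S(add(add(SZ, SZ), mul(add(SZ, Z), add(SSZ, SZ)))))))
  →14  S(S(S(S(add(S(add(Z, SZ)), mul(add(SZ, Z), add(SSZ, SZ)))))))
  →15  S(S(S(S(S(add(add(Z, SZ), mul(add(SZ, Z), add(SSZ, SZ))))))))
  →16  S(S(S(S(S(add(SZ, mul(add(SZ, Z), add(SSZ, SZ))))))))
  →17  S(S(S(S(S(S(add(Z, mul(add(SZ, Z), add(SSZ, SZ)))))))))
  →18  S(S(S(S(S(S(mul(add(SZ, Z), add(SSZ, SZ))))))))
  →19  S(S(S(S(S(S(mul(S(add(Z, Z)), add(SSZ, SZ))))))))
  →20  S(S(S(S(S(S(add(add(SSZ, SZ), mul(add(Z, Z), add(SSZ, SZ)))))))))
  →21  S(S(S(S(S(S(add(S(add(SZ, SZ)), mul(add(Z, Z), add(SSZ, SZ)))))))))
  →22  S(S(S(S(S(S(S(add(add(SZ, SZ), mul(add(Z, Z), add(SSZ, SZ))))))))))
  →23  S(S(S(S(S(S(S(add(S(add(Z, SZ)), mul(add(Z, Z), add(SSZ, SZ))))))))))
  →24  S(S(S(S(S(S(S(S(add(add(Z, SZ), mul(add(Z, Z), add(SSZ, SZ)))))))))))
  →25  S(S(S(S(S(S(S(S(add(SZ, mul(add(Z, Z), add(SSZ, SZ)))))))))))
  →26  S(S(S(S(S(S(S(S(S(add(Z, mul(add(Z, Z), add(SSZ, SZ))))))))))))
  →27  S(S(S(S(S(S(S(S(S(mul(add(Z, Z), add(SSZ, SZ)))))))))))
  →28  S(S(S(S(S(S(S(S(S(mul(Z, add(SSZ, SZ)))))))))))
  →29  S^9(Z)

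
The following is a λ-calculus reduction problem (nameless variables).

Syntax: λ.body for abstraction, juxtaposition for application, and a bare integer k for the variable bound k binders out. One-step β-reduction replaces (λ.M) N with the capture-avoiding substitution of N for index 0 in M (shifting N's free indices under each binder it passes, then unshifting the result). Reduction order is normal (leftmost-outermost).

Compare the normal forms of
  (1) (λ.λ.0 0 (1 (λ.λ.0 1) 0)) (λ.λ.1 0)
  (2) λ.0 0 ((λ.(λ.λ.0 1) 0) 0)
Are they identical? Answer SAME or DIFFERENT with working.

Answer: SAME — A ⇓ λ.0 0 (λ.0 1), B ⇓ λ.0 0 (λ.0 1)

Reduction:
Term A:
  start: (λ.λ.0 0 (1 (λ.λ.0 1) 0)) (λ.λ.1 0)
  →1  λ.0 0 ((λ.λ.1 0) (λ.λ.0 1) 0)
  →2  λ.0 0 ((λ.(λ.λ.0 1) 0) 0)
  →3  λ.0 0 ((λ.λ.0 1) 0)
  →4  λ.0 0 (λ.0 1)

Term B:
  start: λ.0 0 ((λ.(λ.λ.0 1) 0) 0)
  →1  λ.0 0 ((λ.λ.0 1) 0)
  →2  λ.0 0 (λ.0 1)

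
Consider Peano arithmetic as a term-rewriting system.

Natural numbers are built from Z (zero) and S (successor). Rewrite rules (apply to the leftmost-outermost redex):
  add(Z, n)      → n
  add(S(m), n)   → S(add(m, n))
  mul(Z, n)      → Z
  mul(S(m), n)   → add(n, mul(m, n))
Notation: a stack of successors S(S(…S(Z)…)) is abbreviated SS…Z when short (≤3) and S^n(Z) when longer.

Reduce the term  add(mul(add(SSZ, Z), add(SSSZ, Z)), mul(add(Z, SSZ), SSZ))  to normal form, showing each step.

Answer: normal form = S^10(Z)  (in 39 steps)

Working:
  start: add(mul(add(SSZ, Z), add(SSSZ, Z)), mul(add(Z, SSZ), SSZ))
  →1  add(mul(S(add(SZ, Z)), add(SSSZ, Z)), mul(add(Z, SSZ), SSZ))
  →2  add(add(add(SSSZ, Z), mul(add(SZ, Z), add(SSSZ, Z))), mul(add(Z, SSZ), SSZ))
  →3  add(add(S(add(SSZ, Z)), mul(add(SZ, Z), add(SSSZ, Z))), mul(add(Z, SSZ), SSZ))
  →4  add(S(add(add(SSZ, Z), mul(add(SZ, Z), add(SSSZ, Z)))), mul(add(Z, SSZ), SSZ))
  →5  S(add(add(add(SSZ, Z), mul(add(SZ, Z), add(SSSZ, Z))), mul(add(Z, SSZ), SSZ)))
  →6  S(add(add(S(add(SZ, Z)), mul(add(SZ, Z), add(SSSZ, Z))), mul(add(Z, SSZ), SSZ)))
  →7  S(add(S(add(add(SZ, Z), mul(add(SZ, Z), add(SSSZ, Z)))), mul(add(Z, SSZ), SSZ)))
  →8  S(S(add(add(add(SZ, Z), mul(add(SZ, Z), add(SSSZ, Z))), mul(add(Z, SSZ), SSZ))))
  →9  S(S(add(add(S(add(Z, Z)), mul(add(SZ, Z), add(SSSZ, Z))), mul(add(Z, SSZ), SSZ))))
  →10  S(S(add(S(add(add(Z, Z), mul(add(SZ, Z), add(SSSZ, Z)))), mul(add(Z, SSZ), SSZ))))
  →11  S(S(S(add(add(add(Z, Z), mul(add(SZ, Z), add(SSSZ, Z))), mul(add(Z, SSZ), SSZ)))))
  →12  S(S(S(add(add(Z, mul(add(SZ, Z), add(SSSZ, Z))), mul(add(Z, SSZ), SSZ)))))
  →13  S(S(S(add(mul(add(SZ, Z), add(SSSZ, Z)), mul(add(Z, SSZ), SSZ)))))
  →14  S(S(S(add(mul(S(add(Z, Z)), add(SSSZ, Z)), mul(add(Z, SSZ), SSZ)))))
  →15  S(S(S(add(add(add(SSSZ, Z), mul(add(Z, Z), add(SSSZ, Z))), mul(add(Z, SSZ), SSZ)))))
  →16  S(S(S(add(add(S(add(SSZ, Z)), mul(add(Z, Z), add(SSSZ, Z))), mul(add(Z, SSZ), SSZ)))))
  →17  S(S(S(add(S(add(add(SSZ, Z), mul(add(Z, Z), add(SSSZ, Z)))), mul(add(Z, SSZ), SSZ)))))
  →18  S(S(S(S(add(add(add(SSZ, Z), mul(add(Z, Z), add(SSSZ, Z))), mul(add(Z, SSZ), SSZ))))))
  →19  S(S(S(S(add(add(S(add(SZ, Z)), mul(add(Z, Z), add(SSSZ, Z))), mul(add(Z, SSZ), SSZ))))))
  →20  S(S(S(S(add(S(add(add(SZ, Z), mul(add(Z, Z), add(SSSZ, Z)))), mul(add(Z, SSZ), SSZ))))))
  →21  S(S(S(S(S(add(add(add(SZ, Z), mul(add(Z, Z), add(SSSZ, Z))), mul(add(Z, SSZ), SSZ)))))))
  →22  S(S(S(S(S(add(add(S(add(Z, Z)), mul(add(Z, Z), add(SSSZ, Z))), mul(add(Z, SSZ), SSZ)))))))
  →23  S(S(S(S(S(add(S(add(add(Z, Z), mul(add(Z, Z), add(SSSZ, Z)))), mul(add(Z, SSZ), SSZ)))))))
  →24  S(S(S(S(S(S(add(add(add(Z, Z), mul(add(Z, Z), add(SSSZ, Z))), mul(add(Z, SSZ), SSZ))))))))
  →25  S(S(S(S(S(S(add(add(Z, mul(add(Z, Z), add(SSSZ, Z))), mul(add(Z, SSZ), SSZ))))))))
  →26  S(S(S(S(S(S(add(mul(add(Z, Z), add(SSSZ, Z)), mul(add(Z, SSZ), SSZ))))))))
  →27  S(S(S(S(S(S(add(mul(Z, add(SSSZ, Z)), mul(add(Z, SSZ), SSZ))))))))
  →28  S(S(S(S(S(S(add(Z, mul(add(Z, SSZ), SSZ))))))))
  →29  S(S(S(S(S(S(mul(add(Z, SSZ), SSZ)))))))
  →30  S(S(S(S(S(S(mul(SSZ, SSZ)))))))
  →31  S(S(S(S(S(S(add(SSZ, mul(SZ, SSZ))))))))
  →32  S(S(S(S(S(S(S(add(SZ, mul(SZ, SSZ)))))))))
  →33  S(S(S(S(S(S(S(S(add(Z, mul(SZ, SSZ))))))))))
  →34  S(S(S(S(S(S(S(S(mul(SZ, SSZ)))))))))
  →35  S(S(S(S(S(S(S(S(add(SSZ, mul(Z, SSZ))))))))))
  →36  S(S(S(S(S(S(S(S(S(add(SZ, mul(Z, SSZ)))))))))))
  →37  S(S(S(S(S(S(S(S(S(S(add(Z, mul(Z, SSZ))))))))))))
  →38  S(S(S(S(S(S(S(S(S(S(mul(Z, SSZ)))))))))))
  →39  S^10(Z)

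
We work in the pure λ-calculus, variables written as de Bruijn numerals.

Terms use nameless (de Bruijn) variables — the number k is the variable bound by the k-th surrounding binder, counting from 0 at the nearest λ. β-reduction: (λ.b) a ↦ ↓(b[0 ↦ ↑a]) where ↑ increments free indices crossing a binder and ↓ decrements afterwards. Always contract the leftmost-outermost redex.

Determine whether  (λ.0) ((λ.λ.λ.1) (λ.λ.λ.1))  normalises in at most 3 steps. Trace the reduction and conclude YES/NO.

Answer: YES — reaches normal form λ.λ.1 in 2 ≤ 3 steps

Working:
  start: (λ.0) ((λ.λ.λ.1) (λ.λ.λ.1))
  →1  (λ.λ.λ.1) (λ.λ.λ.1)
  →2  λ.λ.1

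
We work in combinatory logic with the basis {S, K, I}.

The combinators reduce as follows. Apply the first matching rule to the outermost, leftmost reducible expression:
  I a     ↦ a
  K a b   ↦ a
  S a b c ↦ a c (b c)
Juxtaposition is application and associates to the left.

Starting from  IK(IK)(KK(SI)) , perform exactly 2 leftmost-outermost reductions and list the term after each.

Answer: after 2 steps: IK

Derivation:
  start: IK(IK)(KK(SI))
  step 1: K(IK)(KK(SI))
  step 2: IK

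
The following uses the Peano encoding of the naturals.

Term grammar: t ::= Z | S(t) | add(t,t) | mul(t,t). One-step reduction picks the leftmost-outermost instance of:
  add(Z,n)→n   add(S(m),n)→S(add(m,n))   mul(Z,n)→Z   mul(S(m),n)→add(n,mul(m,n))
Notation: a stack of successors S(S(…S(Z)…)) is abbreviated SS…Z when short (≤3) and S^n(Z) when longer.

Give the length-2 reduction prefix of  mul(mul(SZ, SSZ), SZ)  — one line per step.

  start: mul(mul(SZ, SSZ), SZ)
  step 1: mul(add(SSZ, mul(Z, SSZ)), SZ)
  step 2: mul(S(add(SZ, mul(Z, SSZ))), SZ)

Answer: after 2 steps: mul(S(add(SZ, mul(Z, SSZ))), SZ)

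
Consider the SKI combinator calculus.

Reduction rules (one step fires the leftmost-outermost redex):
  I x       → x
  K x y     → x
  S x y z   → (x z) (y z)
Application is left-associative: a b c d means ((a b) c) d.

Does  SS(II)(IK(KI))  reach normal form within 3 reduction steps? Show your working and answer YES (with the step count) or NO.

Answer: NO — after 3 steps the term is S(K(KI))(I(IK(KI))), not yet normal

Derivation:
  start: SS(II)(IK(KI))
  [1] S(IK(KI))(II(IK(KI)))
  [2] S(K(KI))(II(IK(KI)))
  [3] S(K(KI))(I(IK(KI)))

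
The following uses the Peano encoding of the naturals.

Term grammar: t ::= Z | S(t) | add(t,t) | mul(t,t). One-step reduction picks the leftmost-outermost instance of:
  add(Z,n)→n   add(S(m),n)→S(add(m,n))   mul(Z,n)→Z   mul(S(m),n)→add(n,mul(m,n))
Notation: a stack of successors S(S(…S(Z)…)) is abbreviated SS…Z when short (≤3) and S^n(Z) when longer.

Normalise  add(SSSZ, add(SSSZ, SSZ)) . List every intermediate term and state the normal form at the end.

  start: add(SSSZ, add(SSSZ, SSZ))
  →1  S(add(SSZ, add(SSSZ, SSZ)))
  →2  S(S(add(SZ, add(SSSZ, SSZ))))
  →3  S(S(S(add(Z, add(SSSZ, SSZ)))))
  →4  S(S(S(add(SSSZ, SSZ))))
  →5  S(S(S(S(add(SSZ, SSZ)))))
  →6  S(S(S(S(S(add(SZ, SSZ))))))
  →7  S(S(S(S(S(S(add(Z, SSZ)))))))
  →8  S^8(Z)

Answer: normal form = S^8(Z)  (in 8 steps)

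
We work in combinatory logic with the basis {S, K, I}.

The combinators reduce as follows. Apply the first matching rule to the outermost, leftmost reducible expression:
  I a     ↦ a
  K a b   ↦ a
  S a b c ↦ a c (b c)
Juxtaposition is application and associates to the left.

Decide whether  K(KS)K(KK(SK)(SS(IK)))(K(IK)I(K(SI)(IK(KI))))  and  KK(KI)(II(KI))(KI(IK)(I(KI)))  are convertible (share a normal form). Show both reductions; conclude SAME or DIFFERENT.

Answer: DIFFERENT — A ⇓ S(K(SI)), B ⇓ KI

Reduction:
Term A:
  start: K(KS)K(KK(SK)(SS(IK)))(K(IK)I(K(SI)(IK(KI))))
  step 1: KS(KK(SK)(SS(IK)))(K(IK)I(K(SI)(IK(KI))))
  step 2: S(K(IK)I(K(SI)(IK(KI))))
  step 3: S(IK(K(SI)(IK(KI))))
  step 4: S(K(K(SI)(IK(KI))))
  step 5: S(K(SI))

Term B:
  start: KK(KI)(II(KI))(KI(IK)(I(KI)))
  step 1: K(II(KI))(KI(IK)(I(KI)))
  step 2: II(KI)
  step 3: I(KI)
  step 4: KI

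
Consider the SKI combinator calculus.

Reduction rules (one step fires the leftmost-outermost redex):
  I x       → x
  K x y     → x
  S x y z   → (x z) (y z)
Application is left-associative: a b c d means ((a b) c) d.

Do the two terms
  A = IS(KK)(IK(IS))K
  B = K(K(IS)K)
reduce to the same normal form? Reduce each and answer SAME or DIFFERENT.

Term A:
  start: IS(KK)(IK(IS))K
  [1] S(KK)(IK(IS))K
  [2] KKK(IK(IS)K)
  [3] K(IK(IS)K)
  [4] K(K(IS)K)
  [5] K(IS)
  [6] KS

Term B:
  start: K(K(IS)K)
  [1] K(IS)
  [2] KS

Answer: SAME — A ⇓ KS, B ⇓ KS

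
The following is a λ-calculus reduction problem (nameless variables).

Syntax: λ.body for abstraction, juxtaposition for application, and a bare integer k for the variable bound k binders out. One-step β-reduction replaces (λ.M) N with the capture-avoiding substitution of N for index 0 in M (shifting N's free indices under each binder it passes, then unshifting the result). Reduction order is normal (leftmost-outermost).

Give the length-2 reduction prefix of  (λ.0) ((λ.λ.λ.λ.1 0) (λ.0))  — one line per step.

  start: (λ.0) ((λ.λ.λ.λ.1 0) (λ.0))
  →1  (λ.λ.λ.λ.1 0) (λ.0)
  →2  λ.λ.λ.1 0

Answer: after 2 steps: λ.λ.λ.1 0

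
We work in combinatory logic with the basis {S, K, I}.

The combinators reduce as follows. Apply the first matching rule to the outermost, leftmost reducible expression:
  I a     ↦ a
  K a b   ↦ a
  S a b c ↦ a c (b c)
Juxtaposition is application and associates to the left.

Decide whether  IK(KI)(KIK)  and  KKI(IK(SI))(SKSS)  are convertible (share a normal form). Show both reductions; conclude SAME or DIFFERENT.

Term A:
  start: IK(KI)(KIK)
  [1] K(KI)(KIK)
  [2] KI

Term B:
  start: KKI(IK(SI))(SKSS)
  [1] K(IK(SI))(SKSS)
  [2] IK(SI)
  [3] K(SI)

Answer: DIFFERENT — A ⇓ KI, B ⇓ K(SI)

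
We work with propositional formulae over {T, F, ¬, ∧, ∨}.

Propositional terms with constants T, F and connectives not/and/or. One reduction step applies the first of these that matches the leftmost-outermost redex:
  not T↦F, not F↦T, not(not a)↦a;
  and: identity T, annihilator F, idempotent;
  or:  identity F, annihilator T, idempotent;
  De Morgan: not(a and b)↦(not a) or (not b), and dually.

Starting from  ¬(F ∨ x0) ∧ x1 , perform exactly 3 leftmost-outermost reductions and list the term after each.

  start: ¬(F ∨ x0) ∧ x1
  [1] (¬F ∧ ¬x0) ∧ x1
  [2] (T ∧ ¬x0) ∧ x1
  [3] ¬x0 ∧ x1

Answer: after 3 steps: ¬x0 ∧ x1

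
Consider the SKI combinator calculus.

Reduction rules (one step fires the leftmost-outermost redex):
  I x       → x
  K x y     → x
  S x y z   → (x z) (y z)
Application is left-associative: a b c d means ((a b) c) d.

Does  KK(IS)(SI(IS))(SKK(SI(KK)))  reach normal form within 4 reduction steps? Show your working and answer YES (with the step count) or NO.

Answer: YES — reaches normal form SIS in 3 ≤ 4 steps

Derivation:
  start: KK(IS)(SI(IS))(SKK(SI(KK)))
  →1  K(SI(IS))(SKK(SI(KK)))
  →2  SI(IS)
  →3  SIS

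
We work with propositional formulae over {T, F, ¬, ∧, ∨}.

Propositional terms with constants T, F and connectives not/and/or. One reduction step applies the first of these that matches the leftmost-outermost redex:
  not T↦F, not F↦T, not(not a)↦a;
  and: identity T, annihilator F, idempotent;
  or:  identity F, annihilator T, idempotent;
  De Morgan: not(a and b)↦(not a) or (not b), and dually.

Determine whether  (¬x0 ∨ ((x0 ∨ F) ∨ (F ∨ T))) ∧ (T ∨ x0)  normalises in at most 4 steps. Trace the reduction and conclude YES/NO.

Answer: NO — after 4 steps the term is T ∧ (T ∨ x0), not yet normal

Derivation:
  start: (¬x0 ∨ ((x0 ∨ F) ∨ (F ∨ T))) ∧ (T ∨ x0)
  →1  (¬x0 ∨ (x0 ∨ (F ∨ T))) ∧ (T ∨ x0)
  →2  (¬x0 ∨ (x0 ∨ T)) ∧ (T ∨ x0)
  →3  (¬x0 ∨ T) ∧ (T ∨ x0)
  →4  T ∧ (T ∨ x0)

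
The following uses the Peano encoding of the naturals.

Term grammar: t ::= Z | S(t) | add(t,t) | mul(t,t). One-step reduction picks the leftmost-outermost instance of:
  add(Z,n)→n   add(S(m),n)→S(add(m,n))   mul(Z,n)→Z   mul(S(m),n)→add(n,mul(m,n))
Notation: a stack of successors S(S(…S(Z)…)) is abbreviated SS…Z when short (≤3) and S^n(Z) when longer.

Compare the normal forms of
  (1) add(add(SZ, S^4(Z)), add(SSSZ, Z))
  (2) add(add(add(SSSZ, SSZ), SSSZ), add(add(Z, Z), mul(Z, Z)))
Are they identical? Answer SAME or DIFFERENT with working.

Term A:
  start: add(add(SZ, S^4(Z)), add(SSSZ, Z))
  step 1: add(S(add(Z, S^4(Z))), add(SSSZ, Z))
  step 2: S(add(add(Z, S^4(Z)), add(SSSZ, Z)))
  step 3: S(add(S^4(Z), add(SSSZ, Z)))
  step 4: S(S(add(SSSZ, add(SSSZ, Z))))
  step 5: S(S(S(add(SSZ, add(SSSZ, Z)))))
  step 6: S(S(S(S(add(SZ, add(SSSZ, Z))))))
  step 7: S(S(S(S(S(add(Z, add(SSSZ, Z)))))))
  step 8: S(S(S(S(S(add(SSSZ, Z))))))
  step 9: S(S(S(S(S(S(add(SSZ, Z)))))))
  step 10: S(S(S(S(S(S(S(add(SZ, Z))))))))
  step 11: S(S(S(S(S(S(S(S(add(Z, Z)))))))))
  step 12: S^8(Z)

Term B:
  start: add(add(add(SSSZ, SSZ), SSSZ), add(add(Z, Z), mul(Z, Z)))
  step 1: add(add(S(add(SSZ, SSZ)), SSSZ), add(add(Z, Z), mul(Z, Z)))
  step 2: add(S(add(add(SSZ, SSZ), SSSZ)), add(add(Z, Z), mul(Z, Z)))
  step 3: S(add(add(add(SSZ, SSZ), SSSZ), add(add(Z, Z), mul(Z, Z))))
  step 4: S(add(add(S(add(SZ, SSZ)), SSSZ), add(add(Z, Z), mul(Z, Z))))
  step 5: S(add(S(add(add(SZ, SSZ), SSSZ)), add(add(Z, Z), mul(Z, Z))))
  step 6: S(S(add(add(add(SZ, SSZ), SSSZ), add(add(Z, Z), mul(Z, Z)))))
  step 7: S(S(add(add(S(add(Z, SSZ)), SSSZ), add(add(Z, Z), mul(Z, Z)))))
  step 8: S(S(add(S(add(add(Z, SSZ), SSSZ)), add(add(Z, Z), mul(Z, Z)))))
  step 9: S(S(S(add(add(add(Z, SSZ), SSSZ), add(add(Z, Z), mul(Z, Z))))))
  step 10: S(S(S(add(add(SSZ, SSSZ), add(add(Z, Z), mul(Z, Z))))))
  step 11: S(S(S(add(S(add(SZ, SSSZ)), add(add(Z, Z), mul(Z, Z))))))
  step 12: S(S(S(S(add(add(SZ, SSSZ), add(add(Z, Z), mul(Z, Z)))))))
  step 13: S(S(S(S(add(S(add(Z, SSSZ)), add(add(Z, Z), mul(Z, Z)))))))
  step 14: S(S(S(S(S(add(add(Z, SSSZ), add(add(Z, Z), mul(Z, Z))))))))
  step 15: S(S(S(S(S(add(SSSZ, add(add(Z, Z), mul(Z, Z))))))))
  step 16: S(S(S(S(S(S(add(SSZ, add(add(Z, Z), mul(Z, Z)))))))))
  step 17: S(S(S(S(S(S(S(add(SZ, add(add(Z, Z), mul(Z, Z))))))))))
  step 18: S(S(S(S(S(S(S(S(add(Z, add(add(Z, Z), mul(Z, Z)))))))))))
  step 19: S(S(S(S(S(S(S(S(add(add(Z, Z), mul(Z, Z))))))))))
  step 20: S(S(S(S(S(S(S(S(add(Z, mul(Z, Z))))))))))
  step 21: S(S(S(S(S(S(S(S(mul(Z, Z)))))))))
  step 22: S^8(Z)

Answer: SAME — A ⇓ S^8(Z), B ⇓ S^8(Z)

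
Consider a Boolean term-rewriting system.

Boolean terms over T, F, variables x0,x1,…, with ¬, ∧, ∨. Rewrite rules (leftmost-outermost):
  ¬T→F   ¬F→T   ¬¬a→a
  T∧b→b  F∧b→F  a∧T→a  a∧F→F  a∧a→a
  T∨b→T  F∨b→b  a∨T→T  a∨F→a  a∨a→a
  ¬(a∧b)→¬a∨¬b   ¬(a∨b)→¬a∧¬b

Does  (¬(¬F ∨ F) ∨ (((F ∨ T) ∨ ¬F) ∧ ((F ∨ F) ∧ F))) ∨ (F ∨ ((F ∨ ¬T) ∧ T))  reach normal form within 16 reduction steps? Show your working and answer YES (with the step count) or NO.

Answer: YES — reaches normal form F in 13 ≤ 16 steps

Reduction:
  start: (¬(¬F ∨ F) ∨ (((F ∨ T) ∨ ¬F) ∧ ((F ∨ F) ∧ F))) ∨ (F ∨ ((F ∨ ¬T) ∧ T))
  [1] ((¬¬F ∧ ¬F) ∨ (((F ∨ T) ∨ ¬F) ∧ ((F ∨ F) ∧ F))) ∨ (F ∨ ((F ∨ ¬T) ∧ T))
  [2] ((F ∧ ¬F) ∨ (((F ∨ T) ∨ ¬F) ∧ ((F ∨ F) ∧ F))) ∨ (F ∨ ((F ∨ ¬T) ∧ T))
  [3] (F ∨ (((F ∨ T) ∨ ¬F) ∧ ((F ∨ F) ∧ F))) ∨ (F ∨ ((F ∨ ¬T) ∧ T))
  [4] (((F ∨ T) ∨ ¬F) ∧ ((F ∨ F) ∧ F)) ∨ (F ∨ ((F ∨ ¬T) ∧ T))
  [5] ((T ∨ ¬F) ∧ ((F ∨ F) ∧ F)) ∨ (F ∨ ((F ∨ ¬T) ∧ T))
  [6] (T ∧ ((F ∨ F) ∧ F)) ∨ (F ∨ ((F ∨ ¬T) ∧ T))
  [7] ((F ∨ F) ∧ F) ∨ (F ∨ ((F ∨ ¬T) ∧ T))
  [8] F ∨ (F ∨ ((F ∨ ¬T) ∧ T))
  [9] F ∨ ((F ∨ ¬T) ∧ T)
  [10] (F ∨ ¬T) ∧ T
  [11] F ∨ ¬T
  [12] ¬T
  [13] F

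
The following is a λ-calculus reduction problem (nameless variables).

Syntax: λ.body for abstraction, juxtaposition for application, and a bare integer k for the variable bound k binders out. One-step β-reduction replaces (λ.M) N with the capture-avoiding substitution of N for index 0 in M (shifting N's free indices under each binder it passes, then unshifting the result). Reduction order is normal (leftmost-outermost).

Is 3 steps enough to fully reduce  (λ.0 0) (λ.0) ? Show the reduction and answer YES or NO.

  start: (λ.0 0) (λ.0)
  step 1: (λ.0) (λ.0)
  step 2: λ.0

Answer: YES — reaches normal form λ.0 in 2 ≤ 3 steps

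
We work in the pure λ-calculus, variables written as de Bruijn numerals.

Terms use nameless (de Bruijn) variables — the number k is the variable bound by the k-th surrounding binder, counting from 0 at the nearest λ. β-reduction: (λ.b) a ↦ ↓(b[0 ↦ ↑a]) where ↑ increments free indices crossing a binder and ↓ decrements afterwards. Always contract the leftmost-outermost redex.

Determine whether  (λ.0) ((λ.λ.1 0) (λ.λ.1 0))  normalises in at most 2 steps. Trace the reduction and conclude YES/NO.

Answer: NO — after 2 steps the term is λ.(λ.λ.1 0) 0, not yet normal

Working:
  start: (λ.0) ((λ.λ.1 0) (λ.λ.1 0))
  step 1: (λ.λ.1 0) (λ.λ.1 0)
  step 2: λ.(λ.λ.1 0) 0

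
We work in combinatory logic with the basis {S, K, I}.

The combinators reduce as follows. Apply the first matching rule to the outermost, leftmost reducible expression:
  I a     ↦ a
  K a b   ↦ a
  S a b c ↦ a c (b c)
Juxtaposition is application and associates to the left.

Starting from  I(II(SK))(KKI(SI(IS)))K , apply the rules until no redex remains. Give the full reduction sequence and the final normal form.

Answer: normal form = K  (in 5 steps)

Working:
  start: I(II(SK))(KKI(SI(IS)))K
  →1  II(SK)(KKI(SI(IS)))K
  →2  I(SK)(KKI(SI(IS)))K
  →3  SK(KKI(SI(IS)))K
  →4  KK(KKI(SI(IS))K)
  →5  K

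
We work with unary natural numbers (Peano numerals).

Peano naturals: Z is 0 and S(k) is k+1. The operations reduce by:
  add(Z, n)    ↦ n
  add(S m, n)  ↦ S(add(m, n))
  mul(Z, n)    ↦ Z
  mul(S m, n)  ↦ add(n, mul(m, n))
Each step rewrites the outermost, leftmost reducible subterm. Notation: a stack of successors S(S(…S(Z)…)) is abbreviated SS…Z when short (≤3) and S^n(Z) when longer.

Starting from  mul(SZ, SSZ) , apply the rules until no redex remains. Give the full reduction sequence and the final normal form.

  start: mul(SZ, SSZ)
  →1  add(SSZ, mul(Z, SSZ))
  →2  S(add(SZ, mul(Z, SSZ)))
  →3  S(S(add(Z, mul(Z, SSZ))))
  →4  S(S(mul(Z, SSZ)))
  →5  SSZ

Answer: normal form = SSZ  (in 5 steps)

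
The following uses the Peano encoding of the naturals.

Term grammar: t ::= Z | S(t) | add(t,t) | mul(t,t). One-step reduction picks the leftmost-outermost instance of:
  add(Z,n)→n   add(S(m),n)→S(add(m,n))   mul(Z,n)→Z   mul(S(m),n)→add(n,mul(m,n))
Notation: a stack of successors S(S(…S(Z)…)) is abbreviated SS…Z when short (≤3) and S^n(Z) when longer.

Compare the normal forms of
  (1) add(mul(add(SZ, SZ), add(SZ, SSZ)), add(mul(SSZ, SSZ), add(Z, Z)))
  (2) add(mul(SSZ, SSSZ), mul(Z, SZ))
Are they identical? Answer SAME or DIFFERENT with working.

Term A:
  start: add(mul(add(SZ, SZ), add(SZ, SSZ)), add(mul(SSZ, SSZ), add(Z, Z)))
  [1] add(mul(S(add(Z, SZ)), add(SZ, SSZ)), add(mul(SSZ, SSZ), add(Z, Z)))
  [2] add(add(add(SZ, SSZ), mul(add(Z, SZ), add(SZ, SSZ))), add(mul(SSZ, SSZ), add(Z, Z)))
  [3] add(add(S(add(Z, SSZ)), mul(add(Z, SZ), add(SZ, SSZ))), add(mul(SSZ, SSZ), add(Z, Z)))
  [4] add(S(add(add(Z, SSZ), mul(add(Z, SZ), add(SZ, SSZ)))), add(mul(SSZ, SSZ), add(Z, Z)))
  [5] S(add(add(add(Z, SSZ), mul(add(Z, SZ), add(SZ, SSZ))), add(mul(SSZ, SSZ), add(Z, Z))))
  [6] S(add(add(SSZ, mul(add(Z, SZ), add(SZ, SSZ))), add(mul(SSZ, SSZ), add(Z, Z))))
  [7] S(add(S(add(SZ, mul(add(Z, SZ), add(SZ, SSZ)))), add(mul(SSZ, SSZ), add(Z, Z))))
  [8] S(S(add(add(SZ, mul(add(Z, SZ), add(SZ, SSZ))), add(mul(SSZ, SSZ), add(Z, Z)))))
  [9] S(S(add(S(add(Z, mul(add(Z, SZ), add(SZ, SSZ)))), add(mul(SSZ, SSZ), add(Z, Z)))))
  [10] S(S(S(add(add(Z, mul(add(Z, SZ), add(SZ, SSZ))), add(mul(SSZ, SSZ), add(Z, Z))))))
  [11] S(S(S(add(mul(add(Z, SZ), add(SZ, SSZ)), add(mul(SSZ, SSZ), add(Z, Z))))))
  [12] S(S(S(add(mul(SZ, add(SZ, SSZ)), add(mul(SSZ, SSZ), add(Z, Z))))))
  [13] S(S(S(add(add(add(SZ, SSZ), mul(Z, add(SZ, SSZ))), add(mul(SSZ, SSZ), add(Z, Z))))))
  [14] S(S(S(add(add(S(add(Z, SSZ)), mul(Z, add(SZ, SSZ))), add(mul(SSZ, SSZ), add(Z, Z))))))
  [15] S(S(S(add(S(add(add(Z, SSZ), mul(Z, add(SZ, SSZ)))), add(mul(SSZ, SSZ), add(Z, Z))))))
  [16] S(S(S(S(add(add(add(Z, SSZ), mul(Z, add(SZ, SSZ))), add(mul(SSZ, SSZ), add(Z, Z)))))))
  [17] S(S(S(S(add(add(SSZ, mul(Z, add(SZ, SSZ))), add(mul(SSZ, SSZ), add(Z, Z)))))))
  [18] S(S(S(S(add(S(add(SZ, mul(Z, add(SZ, SSZ)))), add(mul(SSZ, SSZ), add(Z, Z)))))))
  [19] S(S(S(S(S(add(add(SZ, mul(Z, add(SZ, SSZ))), add(mul(SSZ, SSZ), add(Z, Z))))))))
  [20] S(S(S(S(S(add(S(add(Z, mul(Z, add(SZ, SSZ)))), add(mul(SSZ, SSZ), add(Z, Z))))))))
  [21] S(S(S(S(S(S(add(add(Z, mul(Z, add(SZ, SSZ))), add(mul(SSZ, SSZ), add(Z, Z)))))))))
  [22] S(S(S(S(S(S(add(mul(Z, add(SZ, SSZ)), add(mul(SSZ, SSZ), add(Z, Z)))))))))
  [23] S(S(S(S(S(S(add(Z, add(mul(SSZ, SSZ), add(Z, Z)))))))))
  [24] S(S(S(S(S(S(add(mul(SSZ, SSZ), add(Z, Z))))))))
  [25] S(S(S(S(S(S(add(add(SSZ, mul(SZ, SSZ)), add(Z, Z))))))))
  [26] S(S(S(S(S(S(add(S(add(SZ, mul(SZ, SSZ))), add(Z, Z))))))))
  [27] S(S(S(S(S(S(S(add(add(SZ, mul(SZ, SSZ)), add(Z, Z)))))))))
  [28] S(S(S(S(S(S(S(add(S(add(Z, mul(SZ, SSZ))), add(Z, Z)))))))))
  [29] S(S(S(S(S(S(S(S(add(add(Z, mul(SZ, SSZ)), add(Z, Z))))))))))
  [30] S(S(S(S(S(S(S(S(add(mul(SZ, SSZ), add(Z, Z))))))))))
  [31] S(S(S(S(S(S(S(S(add(add(SSZ, mul(Z, SSZ)), add(Z, Z))))))))))
  [32] S(S(S(S(S(S(S(S(add(S(add(SZ, mul(Z, SSZ))), add(Z, Z))))))))))
  [33] S(S(S(S(S(S(S(S(S(add(add(SZ, mul(Z, SSZ)), add(Z, Z)))))))))))
  [34] S(S(S(S(S(S(S(S(S(add(S(add(Z, mul(Z, SSZ))), add(Z, Z)))))))))))
  [35] S(S(S(S(S(S(S(S(S(S(add(add(Z, mul(Z, SSZ)), add(Z, Z))))))))))))
  [36] S(S(S(S(S(S(S(S(S(S(add(mul(Z, SSZ), add(Z, Z))))))))))))
  [37] S(S(S(S(S(S(S(S(S(S(add(Z, add(Z, Z))))))))))))
  [38] S(S(S(S(S(S(S(S(S(S(add(Z, Z)))))))))))
  [39] S^10(Z)

Term B:
  start: add(mul(SSZ, SSSZ), mul(Z, SZ))
  [1] add(add(SSSZ, mul(SZ, SSSZ)), mul(Z, SZ))
  [2] add(S(add(SSZ, mul(SZ, SSSZ))), mul(Z, SZ))
  [3] S(add(add(SSZ, mul(SZ, SSSZ)), mul(Z, SZ)))
  [4] S(add(S(add(SZ, mul(SZ, SSSZ))), mul(Z, SZ)))
  [5] S(S(add(add(SZ, mul(SZ, SSSZ)), mul(Z, SZ))))
  [6] S(S(add(S(add(Z, mul(SZ, SSSZ))), mul(Z, SZ))))
  [7] S(S(S(add(add(Z, mul(SZ, SSSZ)), mul(Z, SZ)))))
  [8] S(S(S(add(mul(SZ, SSSZ), mul(Z, SZ)))))
  [9] S(S(S(add(add(SSSZ, mul(Z, SSSZ)), mul(Z, SZ)))))
  [10] S(S(S(add(S(add(SSZ, mul(Z, SSSZ))), mul(Z, SZ)))))
  [11] S(S(S(S(add(add(SSZ, mul(Z, SSSZ)), mul(Z, SZ))))))
  [12] S(S(S(S(add(S(add(SZ, mul(Z, SSSZ))), mul(Z, SZ))))))
  [13] S(S(S(S(S(add(add(SZ, mul(Z, SSSZ)), mul(Z, SZ)))))))
  [14] S(S(S(S(S(add(S(add(Z, mul(Z, SSSZ))), mul(Z, SZ)))))))
  [15] S(S(S(S(S(S(add(add(Z, mul(Z, SSSZ)), mul(Z, SZ))))))))
  [16] S(S(S(S(S(S(add(mul(Z, SSSZ), mul(Z, SZ))))))))
  [17] S(S(S(S(S(S(add(Z, mul(Z, SZ))))))))
  [18] S(S(S(S(S(S(mul(Z, SZ)))))))
  [19] S^6(Z)

Answer: DIFFERENT — A ⇓ S^10(Z), B ⇓ S^6(Z)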